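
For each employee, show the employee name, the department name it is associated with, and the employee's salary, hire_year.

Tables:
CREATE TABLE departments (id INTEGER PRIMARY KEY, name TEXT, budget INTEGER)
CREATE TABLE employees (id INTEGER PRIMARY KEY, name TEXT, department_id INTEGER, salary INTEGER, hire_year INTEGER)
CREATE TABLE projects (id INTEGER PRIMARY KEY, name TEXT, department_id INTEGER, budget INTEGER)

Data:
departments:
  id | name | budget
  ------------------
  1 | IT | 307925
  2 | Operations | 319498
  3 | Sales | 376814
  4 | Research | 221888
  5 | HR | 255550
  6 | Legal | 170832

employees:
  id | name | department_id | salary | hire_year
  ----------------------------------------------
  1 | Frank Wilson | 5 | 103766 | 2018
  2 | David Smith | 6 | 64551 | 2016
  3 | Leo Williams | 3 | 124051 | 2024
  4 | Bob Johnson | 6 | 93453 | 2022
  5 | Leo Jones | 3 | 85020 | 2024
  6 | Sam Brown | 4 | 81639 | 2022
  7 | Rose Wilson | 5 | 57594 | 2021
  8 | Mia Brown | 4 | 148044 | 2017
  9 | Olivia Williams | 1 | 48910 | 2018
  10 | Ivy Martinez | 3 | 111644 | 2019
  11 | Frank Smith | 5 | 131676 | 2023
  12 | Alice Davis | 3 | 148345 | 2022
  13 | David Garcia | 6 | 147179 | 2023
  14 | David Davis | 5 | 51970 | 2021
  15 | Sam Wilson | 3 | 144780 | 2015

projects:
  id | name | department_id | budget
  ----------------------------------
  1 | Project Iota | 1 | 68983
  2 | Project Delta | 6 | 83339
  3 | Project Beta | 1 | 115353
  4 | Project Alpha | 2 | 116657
SELECT c.name, p.name AS department, c.salary, c.hire_year FROM employees c JOIN departments p ON c.department_id = p.id

Execution result:
name | department | salary | hire_year
Frank Wilson | HR | 103766 | 2018
David Smith | Legal | 64551 | 2016
Leo Williams | Sales | 124051 | 2024
Bob Johnson | Legal | 93453 | 2022
Leo Jones | Sales | 85020 | 2024
Sam Brown | Research | 81639 | 2022
Rose Wilson | HR | 57594 | 2021
Mia Brown | Research | 148044 | 2017
Olivia Williams | IT | 48910 | 2018
Ivy Martinez | Sales | 111644 | 2019
Frank Smith | HR | 131676 | 2023
Alice Davis | Sales | 148345 | 2022
David Garcia | Legal | 147179 | 2023
David Davis | HR | 51970 | 2021
Sam Wilson | Sales | 144780 | 2015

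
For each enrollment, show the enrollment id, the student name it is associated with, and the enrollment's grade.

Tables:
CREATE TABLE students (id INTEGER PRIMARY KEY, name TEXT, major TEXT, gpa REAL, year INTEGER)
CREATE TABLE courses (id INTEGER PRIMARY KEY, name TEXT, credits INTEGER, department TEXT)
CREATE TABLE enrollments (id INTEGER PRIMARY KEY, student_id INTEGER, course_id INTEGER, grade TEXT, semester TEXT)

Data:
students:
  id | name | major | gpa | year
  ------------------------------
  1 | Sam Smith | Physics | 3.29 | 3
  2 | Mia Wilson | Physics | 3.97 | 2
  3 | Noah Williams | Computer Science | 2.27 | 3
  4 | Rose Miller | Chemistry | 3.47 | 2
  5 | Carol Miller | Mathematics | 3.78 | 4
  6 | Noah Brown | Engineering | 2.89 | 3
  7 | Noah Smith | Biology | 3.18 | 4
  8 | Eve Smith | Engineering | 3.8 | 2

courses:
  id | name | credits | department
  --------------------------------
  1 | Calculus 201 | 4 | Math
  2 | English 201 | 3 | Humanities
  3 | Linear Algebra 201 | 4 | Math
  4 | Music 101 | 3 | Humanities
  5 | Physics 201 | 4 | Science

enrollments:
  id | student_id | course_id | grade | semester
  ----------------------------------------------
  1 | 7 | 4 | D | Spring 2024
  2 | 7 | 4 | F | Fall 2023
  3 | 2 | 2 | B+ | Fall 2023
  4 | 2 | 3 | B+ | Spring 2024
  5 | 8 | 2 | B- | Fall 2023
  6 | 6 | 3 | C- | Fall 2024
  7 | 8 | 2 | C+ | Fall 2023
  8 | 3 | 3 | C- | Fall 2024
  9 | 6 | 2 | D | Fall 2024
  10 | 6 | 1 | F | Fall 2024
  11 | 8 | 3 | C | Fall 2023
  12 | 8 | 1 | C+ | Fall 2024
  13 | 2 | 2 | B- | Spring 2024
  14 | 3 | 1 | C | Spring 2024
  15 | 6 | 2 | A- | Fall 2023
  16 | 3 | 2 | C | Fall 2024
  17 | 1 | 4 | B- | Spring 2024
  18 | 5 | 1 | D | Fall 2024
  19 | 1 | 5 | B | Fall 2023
SELECT c.id, p.name AS student, c.grade FROM enrollments c JOIN students p ON c.student_id = p.id

Execution result:
id | student | grade
1 | Noah Smith | D
2 | Noah Smith | F
3 | Mia Wilson | B+
4 | Mia Wilson | B+
5 | Eve Smith | B-
6 | Noah Brown | C-
7 | Eve Smith | C+
8 | Noah Williams | C-
9 | Noah Brown | D
10 | Noah Brown | F
11 | Eve Smith | C
12 | Eve Smith | C+
13 | Mia Wilson | B-
14 | Noah Williams | C
15 | Noah Brown | A-
16 | Noah Williams | C
17 | Sam Smith | B-
18 | Carol Miller | D
19 | Sam Smith | B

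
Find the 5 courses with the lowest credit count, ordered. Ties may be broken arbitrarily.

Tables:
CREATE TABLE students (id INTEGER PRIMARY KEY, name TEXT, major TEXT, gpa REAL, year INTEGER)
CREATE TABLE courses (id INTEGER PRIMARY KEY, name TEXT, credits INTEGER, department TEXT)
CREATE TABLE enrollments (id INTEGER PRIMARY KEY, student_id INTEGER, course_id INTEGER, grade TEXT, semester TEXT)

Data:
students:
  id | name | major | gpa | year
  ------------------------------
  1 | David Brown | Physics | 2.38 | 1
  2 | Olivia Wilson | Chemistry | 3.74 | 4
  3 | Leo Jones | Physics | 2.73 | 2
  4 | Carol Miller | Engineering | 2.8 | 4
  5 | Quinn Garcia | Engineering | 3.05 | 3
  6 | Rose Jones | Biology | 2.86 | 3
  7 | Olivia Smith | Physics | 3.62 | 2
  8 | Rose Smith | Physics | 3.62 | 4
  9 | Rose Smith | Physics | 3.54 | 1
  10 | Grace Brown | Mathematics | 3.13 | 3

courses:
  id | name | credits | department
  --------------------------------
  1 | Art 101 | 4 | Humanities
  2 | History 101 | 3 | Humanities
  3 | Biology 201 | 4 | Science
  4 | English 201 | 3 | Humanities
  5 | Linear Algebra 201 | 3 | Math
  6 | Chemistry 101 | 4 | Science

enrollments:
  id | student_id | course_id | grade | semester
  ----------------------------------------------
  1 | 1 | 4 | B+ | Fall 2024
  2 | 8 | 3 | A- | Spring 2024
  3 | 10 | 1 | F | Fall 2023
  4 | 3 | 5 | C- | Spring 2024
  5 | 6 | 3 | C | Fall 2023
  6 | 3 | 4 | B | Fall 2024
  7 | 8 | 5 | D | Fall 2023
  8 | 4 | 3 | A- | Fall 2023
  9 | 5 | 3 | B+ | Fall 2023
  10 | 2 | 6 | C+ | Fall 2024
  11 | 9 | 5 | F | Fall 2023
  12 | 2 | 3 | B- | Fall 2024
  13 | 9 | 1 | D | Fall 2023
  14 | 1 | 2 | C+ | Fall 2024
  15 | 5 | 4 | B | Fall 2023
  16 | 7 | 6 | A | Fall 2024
SELECT name, credits FROM courses ORDER BY credits ASC LIMIT 5

Execution result:
name | credits
History 101 | 3
English 201 | 3
Linear Algebra 201 | 3
Art 101 | 4
Biology 201 | 4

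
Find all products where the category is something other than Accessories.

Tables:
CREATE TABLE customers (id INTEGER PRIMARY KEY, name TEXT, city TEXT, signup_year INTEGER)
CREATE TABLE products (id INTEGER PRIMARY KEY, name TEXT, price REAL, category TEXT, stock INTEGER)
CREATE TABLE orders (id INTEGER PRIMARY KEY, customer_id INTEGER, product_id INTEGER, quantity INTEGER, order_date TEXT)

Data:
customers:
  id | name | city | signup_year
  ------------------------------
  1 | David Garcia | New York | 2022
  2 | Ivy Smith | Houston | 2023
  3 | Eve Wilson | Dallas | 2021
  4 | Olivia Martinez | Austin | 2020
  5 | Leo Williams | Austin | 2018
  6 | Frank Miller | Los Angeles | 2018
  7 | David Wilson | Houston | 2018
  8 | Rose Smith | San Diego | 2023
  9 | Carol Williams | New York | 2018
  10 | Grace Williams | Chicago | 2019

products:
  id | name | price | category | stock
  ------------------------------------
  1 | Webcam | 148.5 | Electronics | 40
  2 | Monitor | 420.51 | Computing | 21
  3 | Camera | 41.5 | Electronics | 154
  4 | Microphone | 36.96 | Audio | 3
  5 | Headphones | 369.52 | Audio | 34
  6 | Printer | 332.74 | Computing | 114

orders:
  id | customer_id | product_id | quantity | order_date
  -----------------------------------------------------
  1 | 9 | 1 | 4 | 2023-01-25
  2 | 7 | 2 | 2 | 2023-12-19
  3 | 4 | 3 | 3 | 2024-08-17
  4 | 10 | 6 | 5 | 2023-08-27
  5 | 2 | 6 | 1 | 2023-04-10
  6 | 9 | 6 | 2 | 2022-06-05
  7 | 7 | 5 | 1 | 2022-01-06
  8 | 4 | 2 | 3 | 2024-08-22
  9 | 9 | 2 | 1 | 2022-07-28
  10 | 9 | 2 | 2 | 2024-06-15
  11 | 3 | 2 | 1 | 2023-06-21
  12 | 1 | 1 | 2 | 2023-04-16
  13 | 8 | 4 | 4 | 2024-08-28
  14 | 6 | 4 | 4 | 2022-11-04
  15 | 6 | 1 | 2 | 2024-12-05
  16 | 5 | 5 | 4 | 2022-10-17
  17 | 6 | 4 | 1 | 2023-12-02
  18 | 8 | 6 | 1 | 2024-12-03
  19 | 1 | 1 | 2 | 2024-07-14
SELECT name, category FROM products WHERE category <> 'Accessories'

Execution result:
name | category
Webcam | Electronics
Monitor | Computing
Camera | Electronics
Microphone | Audio
Headphones | Audio
Printer | Computing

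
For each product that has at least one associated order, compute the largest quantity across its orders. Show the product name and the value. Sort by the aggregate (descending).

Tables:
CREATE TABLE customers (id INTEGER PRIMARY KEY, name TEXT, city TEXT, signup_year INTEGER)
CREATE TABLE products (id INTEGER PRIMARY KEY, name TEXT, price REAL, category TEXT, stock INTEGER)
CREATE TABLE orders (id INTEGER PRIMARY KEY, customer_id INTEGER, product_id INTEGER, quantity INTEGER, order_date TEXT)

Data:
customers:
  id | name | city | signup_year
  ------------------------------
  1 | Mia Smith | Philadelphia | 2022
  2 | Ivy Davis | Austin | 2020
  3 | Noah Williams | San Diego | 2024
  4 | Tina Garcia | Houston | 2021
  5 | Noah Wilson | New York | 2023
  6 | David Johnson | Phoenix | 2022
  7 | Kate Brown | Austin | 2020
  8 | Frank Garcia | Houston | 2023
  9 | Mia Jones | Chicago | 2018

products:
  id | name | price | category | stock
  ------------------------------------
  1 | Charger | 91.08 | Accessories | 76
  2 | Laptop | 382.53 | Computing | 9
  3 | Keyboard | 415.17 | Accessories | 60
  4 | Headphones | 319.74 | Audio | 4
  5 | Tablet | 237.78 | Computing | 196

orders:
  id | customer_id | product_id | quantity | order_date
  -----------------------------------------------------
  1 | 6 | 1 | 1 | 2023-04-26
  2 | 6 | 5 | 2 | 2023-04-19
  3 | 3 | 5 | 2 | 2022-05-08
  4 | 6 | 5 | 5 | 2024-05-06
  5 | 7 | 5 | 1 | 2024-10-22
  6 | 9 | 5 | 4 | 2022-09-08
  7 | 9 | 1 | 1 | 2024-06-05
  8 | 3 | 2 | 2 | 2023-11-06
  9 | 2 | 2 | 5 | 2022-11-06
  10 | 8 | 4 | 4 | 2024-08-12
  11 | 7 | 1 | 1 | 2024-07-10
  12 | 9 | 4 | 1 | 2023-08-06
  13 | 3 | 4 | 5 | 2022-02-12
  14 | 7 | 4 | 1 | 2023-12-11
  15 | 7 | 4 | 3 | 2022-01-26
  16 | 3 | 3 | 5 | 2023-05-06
SELECT p.name, MAX(c.quantity) AS max_quantity FROM orders c JOIN products p ON c.product_id = p.id GROUP BY p.id, p.name ORDER BY max_quantity DESC

Execution result:
name | max_quantity
Laptop | 5
Keyboard | 5
Headphones | 5
Tablet | 5
Charger | 1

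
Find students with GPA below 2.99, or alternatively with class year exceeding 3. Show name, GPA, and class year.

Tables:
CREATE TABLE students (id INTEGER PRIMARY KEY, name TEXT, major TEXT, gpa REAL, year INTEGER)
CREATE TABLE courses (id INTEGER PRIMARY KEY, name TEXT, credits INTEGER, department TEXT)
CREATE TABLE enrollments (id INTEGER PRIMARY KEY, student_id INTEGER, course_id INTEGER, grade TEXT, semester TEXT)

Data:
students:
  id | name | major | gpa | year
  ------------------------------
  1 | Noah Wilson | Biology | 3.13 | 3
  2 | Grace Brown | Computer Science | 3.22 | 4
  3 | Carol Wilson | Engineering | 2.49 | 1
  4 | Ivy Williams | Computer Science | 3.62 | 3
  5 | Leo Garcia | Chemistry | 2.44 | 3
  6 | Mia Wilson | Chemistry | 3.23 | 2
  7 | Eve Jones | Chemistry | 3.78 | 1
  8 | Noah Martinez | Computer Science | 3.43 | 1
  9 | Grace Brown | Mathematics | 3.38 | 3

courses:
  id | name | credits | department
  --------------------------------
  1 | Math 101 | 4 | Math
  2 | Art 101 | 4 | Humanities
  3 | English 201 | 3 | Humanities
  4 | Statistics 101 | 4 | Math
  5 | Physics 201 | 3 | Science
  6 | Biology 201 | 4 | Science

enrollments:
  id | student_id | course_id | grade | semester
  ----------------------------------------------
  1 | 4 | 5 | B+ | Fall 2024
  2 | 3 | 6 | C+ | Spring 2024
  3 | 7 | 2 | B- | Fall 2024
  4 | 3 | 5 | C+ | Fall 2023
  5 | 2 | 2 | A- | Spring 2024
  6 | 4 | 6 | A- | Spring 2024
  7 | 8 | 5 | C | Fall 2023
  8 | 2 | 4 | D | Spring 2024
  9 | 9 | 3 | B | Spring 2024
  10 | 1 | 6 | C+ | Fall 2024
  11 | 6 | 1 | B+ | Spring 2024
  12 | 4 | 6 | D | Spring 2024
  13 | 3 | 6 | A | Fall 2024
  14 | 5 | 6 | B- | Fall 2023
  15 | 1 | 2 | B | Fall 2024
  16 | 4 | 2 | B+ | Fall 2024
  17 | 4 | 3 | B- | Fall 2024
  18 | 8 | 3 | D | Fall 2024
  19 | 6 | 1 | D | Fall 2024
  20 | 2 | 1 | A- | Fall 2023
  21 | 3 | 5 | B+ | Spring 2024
SELECT name, gpa, year FROM students WHERE gpa < 2.99 OR year > 3

Execution result:
name | gpa | year
Grace Brown | 3.22 | 4
Carol Wilson | 2.49 | 1
Leo Garcia | 2.44 | 3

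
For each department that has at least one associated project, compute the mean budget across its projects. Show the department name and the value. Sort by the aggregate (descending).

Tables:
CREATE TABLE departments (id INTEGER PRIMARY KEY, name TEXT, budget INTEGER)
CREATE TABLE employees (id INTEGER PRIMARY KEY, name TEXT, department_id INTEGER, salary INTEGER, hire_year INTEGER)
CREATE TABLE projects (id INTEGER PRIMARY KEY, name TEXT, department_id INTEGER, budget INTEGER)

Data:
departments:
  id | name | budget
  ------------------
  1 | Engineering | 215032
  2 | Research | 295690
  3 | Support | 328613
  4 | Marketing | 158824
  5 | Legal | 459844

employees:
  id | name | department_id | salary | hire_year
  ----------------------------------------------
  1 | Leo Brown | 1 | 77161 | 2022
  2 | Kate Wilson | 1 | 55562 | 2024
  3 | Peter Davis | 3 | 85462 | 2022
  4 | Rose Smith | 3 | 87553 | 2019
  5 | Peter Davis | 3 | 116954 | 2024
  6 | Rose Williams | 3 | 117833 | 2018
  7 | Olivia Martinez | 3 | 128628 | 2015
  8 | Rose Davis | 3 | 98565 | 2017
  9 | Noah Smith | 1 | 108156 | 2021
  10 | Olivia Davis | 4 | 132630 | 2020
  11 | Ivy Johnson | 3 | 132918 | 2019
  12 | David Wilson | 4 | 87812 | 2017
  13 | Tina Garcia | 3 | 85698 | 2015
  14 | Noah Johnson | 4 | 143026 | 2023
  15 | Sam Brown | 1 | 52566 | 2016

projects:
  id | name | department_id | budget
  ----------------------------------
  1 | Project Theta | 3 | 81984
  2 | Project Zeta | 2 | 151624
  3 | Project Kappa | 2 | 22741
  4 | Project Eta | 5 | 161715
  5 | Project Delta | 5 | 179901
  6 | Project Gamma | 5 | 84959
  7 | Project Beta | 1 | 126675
SELECT p.name, AVG(c.budget) AS avg_budget FROM projects c JOIN departments p ON c.department_id = p.id GROUP BY p.id, p.name ORDER BY avg_budget DESC

Execution result:
name | avg_budget
Legal | 142191.67
Engineering | 126675.00
Research | 87182.50
Support | 81984.00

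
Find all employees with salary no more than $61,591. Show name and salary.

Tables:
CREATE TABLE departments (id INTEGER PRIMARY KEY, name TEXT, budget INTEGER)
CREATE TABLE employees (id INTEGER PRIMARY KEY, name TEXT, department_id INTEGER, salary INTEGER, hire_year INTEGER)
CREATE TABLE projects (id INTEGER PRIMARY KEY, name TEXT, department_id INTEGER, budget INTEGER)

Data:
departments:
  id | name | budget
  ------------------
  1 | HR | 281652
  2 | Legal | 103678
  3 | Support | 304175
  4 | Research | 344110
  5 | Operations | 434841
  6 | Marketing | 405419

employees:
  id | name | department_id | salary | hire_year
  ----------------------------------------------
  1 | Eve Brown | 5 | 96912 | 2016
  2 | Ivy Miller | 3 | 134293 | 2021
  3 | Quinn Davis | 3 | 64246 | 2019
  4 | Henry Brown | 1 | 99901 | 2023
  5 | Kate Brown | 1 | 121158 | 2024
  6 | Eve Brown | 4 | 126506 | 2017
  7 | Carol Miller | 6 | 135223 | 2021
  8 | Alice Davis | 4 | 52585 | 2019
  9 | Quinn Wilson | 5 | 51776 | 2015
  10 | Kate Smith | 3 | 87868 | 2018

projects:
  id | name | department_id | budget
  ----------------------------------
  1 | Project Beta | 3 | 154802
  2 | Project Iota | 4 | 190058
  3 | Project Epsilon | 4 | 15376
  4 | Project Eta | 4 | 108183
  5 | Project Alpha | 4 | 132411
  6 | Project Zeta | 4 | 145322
SELECT name, salary FROM employees WHERE salary <= 61591

Execution result:
name | salary
Alice Davis | 52585
Quinn Wilson | 51776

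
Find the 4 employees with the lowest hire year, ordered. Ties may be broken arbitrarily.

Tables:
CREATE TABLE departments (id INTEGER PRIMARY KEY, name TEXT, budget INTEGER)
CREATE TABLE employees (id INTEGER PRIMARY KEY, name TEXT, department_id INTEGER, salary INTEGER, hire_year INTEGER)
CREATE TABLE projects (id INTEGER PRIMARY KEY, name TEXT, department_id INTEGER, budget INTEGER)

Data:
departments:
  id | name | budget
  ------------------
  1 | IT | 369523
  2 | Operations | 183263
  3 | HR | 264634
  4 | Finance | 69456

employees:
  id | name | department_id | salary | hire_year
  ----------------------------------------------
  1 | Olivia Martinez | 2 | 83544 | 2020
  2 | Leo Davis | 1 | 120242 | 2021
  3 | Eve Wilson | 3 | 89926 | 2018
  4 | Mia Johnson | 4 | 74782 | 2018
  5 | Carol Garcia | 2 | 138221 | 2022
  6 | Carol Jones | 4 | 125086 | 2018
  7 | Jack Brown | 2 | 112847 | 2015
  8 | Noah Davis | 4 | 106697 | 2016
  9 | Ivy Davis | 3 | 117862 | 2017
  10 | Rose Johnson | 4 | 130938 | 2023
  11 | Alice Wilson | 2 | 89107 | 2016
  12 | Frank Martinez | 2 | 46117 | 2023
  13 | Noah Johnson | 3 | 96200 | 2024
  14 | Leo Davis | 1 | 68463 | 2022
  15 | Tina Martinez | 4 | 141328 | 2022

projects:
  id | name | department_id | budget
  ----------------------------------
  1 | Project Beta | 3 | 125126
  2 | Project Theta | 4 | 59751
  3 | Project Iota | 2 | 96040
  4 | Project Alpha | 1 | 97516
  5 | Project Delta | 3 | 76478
SELECT name, hire_year FROM employees ORDER BY hire_year ASC LIMIT 4

Execution result:
name | hire_year
Jack Brown | 2015
Noah Davis | 2016
Alice Wilson | 2016
Ivy Davis | 2017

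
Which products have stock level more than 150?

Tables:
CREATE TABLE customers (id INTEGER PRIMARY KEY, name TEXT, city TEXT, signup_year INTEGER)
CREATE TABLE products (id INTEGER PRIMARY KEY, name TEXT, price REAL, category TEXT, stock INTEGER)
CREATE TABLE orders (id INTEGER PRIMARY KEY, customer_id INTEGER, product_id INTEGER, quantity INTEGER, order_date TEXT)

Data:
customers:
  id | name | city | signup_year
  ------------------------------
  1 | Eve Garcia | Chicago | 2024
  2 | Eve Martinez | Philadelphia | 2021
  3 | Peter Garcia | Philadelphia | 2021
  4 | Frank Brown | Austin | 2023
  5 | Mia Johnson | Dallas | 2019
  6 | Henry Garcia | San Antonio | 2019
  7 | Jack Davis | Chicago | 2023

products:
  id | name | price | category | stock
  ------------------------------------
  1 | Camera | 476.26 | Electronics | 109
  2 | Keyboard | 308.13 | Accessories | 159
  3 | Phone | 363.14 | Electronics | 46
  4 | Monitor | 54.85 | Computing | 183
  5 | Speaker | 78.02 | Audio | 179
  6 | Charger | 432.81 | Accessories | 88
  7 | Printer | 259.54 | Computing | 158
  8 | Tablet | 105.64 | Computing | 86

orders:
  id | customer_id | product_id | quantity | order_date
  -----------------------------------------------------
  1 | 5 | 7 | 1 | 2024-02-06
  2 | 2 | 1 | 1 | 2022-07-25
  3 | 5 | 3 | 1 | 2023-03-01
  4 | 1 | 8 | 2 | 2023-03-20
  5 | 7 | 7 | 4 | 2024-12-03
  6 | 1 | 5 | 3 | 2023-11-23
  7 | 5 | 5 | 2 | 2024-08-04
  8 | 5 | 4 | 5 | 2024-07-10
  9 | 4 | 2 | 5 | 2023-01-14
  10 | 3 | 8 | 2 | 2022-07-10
SELECT name, stock FROM products WHERE stock > 150

Execution result:
name | stock
Keyboard | 159
Monitor | 183
Speaker | 179
Printer | 158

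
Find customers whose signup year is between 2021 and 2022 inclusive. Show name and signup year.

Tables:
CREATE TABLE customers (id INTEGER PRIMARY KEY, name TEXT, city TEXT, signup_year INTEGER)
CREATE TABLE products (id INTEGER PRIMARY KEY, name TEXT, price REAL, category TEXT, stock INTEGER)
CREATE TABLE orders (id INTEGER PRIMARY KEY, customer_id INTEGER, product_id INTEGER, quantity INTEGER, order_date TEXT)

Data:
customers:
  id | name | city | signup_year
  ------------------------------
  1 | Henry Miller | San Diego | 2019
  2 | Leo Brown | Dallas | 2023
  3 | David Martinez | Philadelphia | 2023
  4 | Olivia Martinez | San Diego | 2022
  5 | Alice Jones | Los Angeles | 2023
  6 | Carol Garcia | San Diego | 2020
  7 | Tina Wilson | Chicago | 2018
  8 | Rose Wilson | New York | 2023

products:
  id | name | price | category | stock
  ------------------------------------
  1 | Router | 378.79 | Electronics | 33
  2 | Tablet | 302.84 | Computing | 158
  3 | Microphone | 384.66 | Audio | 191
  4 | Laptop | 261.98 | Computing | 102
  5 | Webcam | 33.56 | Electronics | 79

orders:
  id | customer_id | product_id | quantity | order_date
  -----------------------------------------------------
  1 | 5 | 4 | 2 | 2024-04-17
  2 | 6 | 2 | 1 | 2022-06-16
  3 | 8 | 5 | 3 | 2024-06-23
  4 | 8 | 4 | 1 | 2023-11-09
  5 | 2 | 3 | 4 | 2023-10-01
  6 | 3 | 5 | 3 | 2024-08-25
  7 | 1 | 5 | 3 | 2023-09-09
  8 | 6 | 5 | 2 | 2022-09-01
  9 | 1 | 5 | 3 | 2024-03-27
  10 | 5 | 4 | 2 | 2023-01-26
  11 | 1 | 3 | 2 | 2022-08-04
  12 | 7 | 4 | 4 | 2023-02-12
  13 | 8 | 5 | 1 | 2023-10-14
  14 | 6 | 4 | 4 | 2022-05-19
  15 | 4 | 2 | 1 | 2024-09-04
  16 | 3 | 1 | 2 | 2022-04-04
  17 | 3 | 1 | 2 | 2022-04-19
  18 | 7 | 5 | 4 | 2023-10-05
SELECT name, signup_year FROM customers WHERE signup_year BETWEEN 2021 AND 2022

Execution result:
name | signup_year
Olivia Martinez | 2022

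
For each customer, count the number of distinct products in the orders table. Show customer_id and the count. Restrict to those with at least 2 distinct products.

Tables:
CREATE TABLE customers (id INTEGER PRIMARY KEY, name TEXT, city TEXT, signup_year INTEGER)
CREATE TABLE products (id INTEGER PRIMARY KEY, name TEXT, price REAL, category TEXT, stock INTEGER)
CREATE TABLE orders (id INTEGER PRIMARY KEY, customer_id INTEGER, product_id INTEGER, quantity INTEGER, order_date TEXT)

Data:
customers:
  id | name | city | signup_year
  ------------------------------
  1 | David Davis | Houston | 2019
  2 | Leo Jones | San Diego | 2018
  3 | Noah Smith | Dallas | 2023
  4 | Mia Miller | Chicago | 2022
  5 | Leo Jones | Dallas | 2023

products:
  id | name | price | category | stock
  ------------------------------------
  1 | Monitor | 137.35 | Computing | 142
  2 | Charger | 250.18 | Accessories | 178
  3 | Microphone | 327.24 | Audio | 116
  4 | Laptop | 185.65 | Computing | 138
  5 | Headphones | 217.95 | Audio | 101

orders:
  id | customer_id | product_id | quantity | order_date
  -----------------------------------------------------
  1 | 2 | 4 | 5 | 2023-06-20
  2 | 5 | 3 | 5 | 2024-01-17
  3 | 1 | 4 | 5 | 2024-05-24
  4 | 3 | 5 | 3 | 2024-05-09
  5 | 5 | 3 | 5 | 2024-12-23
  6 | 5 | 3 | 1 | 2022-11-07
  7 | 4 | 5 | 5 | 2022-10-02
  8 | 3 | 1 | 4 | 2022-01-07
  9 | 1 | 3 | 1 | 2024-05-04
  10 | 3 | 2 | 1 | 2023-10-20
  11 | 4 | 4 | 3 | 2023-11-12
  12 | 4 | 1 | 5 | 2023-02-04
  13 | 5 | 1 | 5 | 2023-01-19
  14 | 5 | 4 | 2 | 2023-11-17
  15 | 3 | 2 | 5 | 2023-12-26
SELECT customer_id, COUNT(DISTINCT product_id) AS distinct_product_count FROM orders GROUP BY customer_id HAVING COUNT(DISTINCT product_id) >= 2

Execution result:
customer_id | distinct_product_count
1 | 2
3 | 3
4 | 3
5 | 3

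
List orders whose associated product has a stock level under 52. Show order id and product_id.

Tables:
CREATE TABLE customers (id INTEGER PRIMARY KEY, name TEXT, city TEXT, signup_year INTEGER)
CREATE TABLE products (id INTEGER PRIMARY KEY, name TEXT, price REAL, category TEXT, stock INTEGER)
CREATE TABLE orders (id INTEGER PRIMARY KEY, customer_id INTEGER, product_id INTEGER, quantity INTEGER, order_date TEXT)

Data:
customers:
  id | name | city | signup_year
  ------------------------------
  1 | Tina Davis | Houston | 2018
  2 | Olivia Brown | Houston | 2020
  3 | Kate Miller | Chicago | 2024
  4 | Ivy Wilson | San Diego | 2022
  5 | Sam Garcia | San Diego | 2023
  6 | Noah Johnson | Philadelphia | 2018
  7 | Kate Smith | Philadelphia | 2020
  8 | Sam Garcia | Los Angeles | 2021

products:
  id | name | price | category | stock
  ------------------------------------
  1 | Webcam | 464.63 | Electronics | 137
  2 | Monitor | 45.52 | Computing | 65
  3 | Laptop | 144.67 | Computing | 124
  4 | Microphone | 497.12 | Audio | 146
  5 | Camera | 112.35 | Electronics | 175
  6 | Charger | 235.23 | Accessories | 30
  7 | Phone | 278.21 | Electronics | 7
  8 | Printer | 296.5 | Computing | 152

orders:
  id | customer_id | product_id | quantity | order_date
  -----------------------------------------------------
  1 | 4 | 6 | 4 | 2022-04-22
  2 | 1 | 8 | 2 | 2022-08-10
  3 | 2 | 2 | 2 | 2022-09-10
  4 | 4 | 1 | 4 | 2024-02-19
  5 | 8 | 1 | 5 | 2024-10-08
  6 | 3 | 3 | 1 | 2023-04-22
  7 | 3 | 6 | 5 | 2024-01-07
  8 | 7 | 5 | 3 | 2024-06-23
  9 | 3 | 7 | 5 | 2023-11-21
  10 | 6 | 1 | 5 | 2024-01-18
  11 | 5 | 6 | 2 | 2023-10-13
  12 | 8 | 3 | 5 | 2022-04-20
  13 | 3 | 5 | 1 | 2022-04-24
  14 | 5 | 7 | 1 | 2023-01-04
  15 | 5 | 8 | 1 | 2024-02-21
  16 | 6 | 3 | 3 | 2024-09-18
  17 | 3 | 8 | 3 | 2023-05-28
SELECT id, product_id FROM orders WHERE product_id IN (SELECT id FROM products WHERE stock < 52)

Execution result:
id | product_id
1 | 6
7 | 6
9 | 7
11 | 6
14 | 7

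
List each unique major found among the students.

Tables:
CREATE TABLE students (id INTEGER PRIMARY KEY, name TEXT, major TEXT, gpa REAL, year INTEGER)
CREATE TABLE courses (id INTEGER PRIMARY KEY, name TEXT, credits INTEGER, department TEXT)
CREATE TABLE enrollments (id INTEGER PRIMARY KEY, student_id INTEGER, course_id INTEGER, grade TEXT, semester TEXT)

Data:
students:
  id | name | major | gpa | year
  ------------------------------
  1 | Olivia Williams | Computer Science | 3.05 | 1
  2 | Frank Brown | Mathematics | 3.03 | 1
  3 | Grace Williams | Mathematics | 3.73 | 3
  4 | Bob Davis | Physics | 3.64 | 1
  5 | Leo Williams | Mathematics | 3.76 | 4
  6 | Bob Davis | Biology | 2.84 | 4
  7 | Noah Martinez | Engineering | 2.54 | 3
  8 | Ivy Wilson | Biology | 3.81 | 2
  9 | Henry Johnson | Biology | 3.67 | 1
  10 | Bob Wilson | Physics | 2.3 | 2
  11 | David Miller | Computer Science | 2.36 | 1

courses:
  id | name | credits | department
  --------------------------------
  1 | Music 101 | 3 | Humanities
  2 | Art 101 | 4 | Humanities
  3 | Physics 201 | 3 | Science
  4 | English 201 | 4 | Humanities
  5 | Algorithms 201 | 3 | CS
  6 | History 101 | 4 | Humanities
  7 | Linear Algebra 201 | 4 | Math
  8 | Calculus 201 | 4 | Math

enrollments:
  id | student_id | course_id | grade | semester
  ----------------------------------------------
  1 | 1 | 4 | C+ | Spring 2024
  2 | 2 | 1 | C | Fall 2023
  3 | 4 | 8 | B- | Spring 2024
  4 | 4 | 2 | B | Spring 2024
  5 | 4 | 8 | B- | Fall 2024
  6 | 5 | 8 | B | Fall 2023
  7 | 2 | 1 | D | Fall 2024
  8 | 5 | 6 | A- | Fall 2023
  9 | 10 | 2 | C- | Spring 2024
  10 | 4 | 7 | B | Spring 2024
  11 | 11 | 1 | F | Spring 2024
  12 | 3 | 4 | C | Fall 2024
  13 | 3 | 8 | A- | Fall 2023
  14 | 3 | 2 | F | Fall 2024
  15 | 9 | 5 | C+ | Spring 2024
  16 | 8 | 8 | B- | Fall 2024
SELECT DISTINCT major FROM students

Execution result:
major
Computer Science
Mathematics
Physics
Biology
Engineering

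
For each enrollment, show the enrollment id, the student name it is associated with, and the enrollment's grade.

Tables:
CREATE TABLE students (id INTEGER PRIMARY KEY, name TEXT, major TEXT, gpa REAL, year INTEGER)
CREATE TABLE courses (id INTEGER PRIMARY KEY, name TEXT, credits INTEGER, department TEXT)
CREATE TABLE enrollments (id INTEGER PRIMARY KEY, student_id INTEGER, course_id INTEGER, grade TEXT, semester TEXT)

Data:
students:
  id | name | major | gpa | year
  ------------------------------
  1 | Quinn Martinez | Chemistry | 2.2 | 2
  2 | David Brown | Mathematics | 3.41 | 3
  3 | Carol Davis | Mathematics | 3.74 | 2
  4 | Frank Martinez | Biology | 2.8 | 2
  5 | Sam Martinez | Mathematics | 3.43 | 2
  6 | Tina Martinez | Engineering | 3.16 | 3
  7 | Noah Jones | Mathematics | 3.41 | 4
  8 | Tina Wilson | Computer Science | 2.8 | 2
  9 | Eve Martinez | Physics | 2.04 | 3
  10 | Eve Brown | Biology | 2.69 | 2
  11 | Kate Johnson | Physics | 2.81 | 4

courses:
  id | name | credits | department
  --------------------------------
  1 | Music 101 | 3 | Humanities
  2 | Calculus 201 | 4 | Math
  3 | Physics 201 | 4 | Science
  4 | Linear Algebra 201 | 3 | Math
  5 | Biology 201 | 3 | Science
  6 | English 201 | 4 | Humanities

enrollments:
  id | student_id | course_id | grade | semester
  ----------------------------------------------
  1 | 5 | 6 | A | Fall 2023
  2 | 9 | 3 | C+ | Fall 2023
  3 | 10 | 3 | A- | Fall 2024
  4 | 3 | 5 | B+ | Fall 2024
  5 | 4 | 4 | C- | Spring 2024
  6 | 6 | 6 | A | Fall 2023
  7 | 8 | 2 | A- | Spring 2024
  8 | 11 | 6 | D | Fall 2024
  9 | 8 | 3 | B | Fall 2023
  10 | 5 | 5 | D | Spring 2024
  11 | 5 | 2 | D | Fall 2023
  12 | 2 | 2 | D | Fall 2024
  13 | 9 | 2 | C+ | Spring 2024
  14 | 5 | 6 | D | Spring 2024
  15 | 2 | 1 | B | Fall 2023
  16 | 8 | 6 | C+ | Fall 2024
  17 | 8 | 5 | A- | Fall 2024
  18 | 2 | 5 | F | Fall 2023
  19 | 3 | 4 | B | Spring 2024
SELECT c.id, p.name AS student, c.grade FROM enrollments c JOIN students p ON c.student_id = p.id

Execution result:
id | student | grade
1 | Sam Martinez | A
2 | Eve Martinez | C+
3 | Eve Brown | A-
4 | Carol Davis | B+
5 | Frank Martinez | C-
6 | Tina Martinez | A
7 | Tina Wilson | A-
8 | Kate Johnson | D
9 | Tina Wilson | B
10 | Sam Martinez | D
11 | Sam Martinez | D
12 | David Brown | D
13 | Eve Martinez | C+
14 | Sam Martinez | D
15 | David Brown | B
16 | Tina Wilson | C+
17 | Tina Wilson | A-
18 | David Brown | F
19 | Carol Davis | B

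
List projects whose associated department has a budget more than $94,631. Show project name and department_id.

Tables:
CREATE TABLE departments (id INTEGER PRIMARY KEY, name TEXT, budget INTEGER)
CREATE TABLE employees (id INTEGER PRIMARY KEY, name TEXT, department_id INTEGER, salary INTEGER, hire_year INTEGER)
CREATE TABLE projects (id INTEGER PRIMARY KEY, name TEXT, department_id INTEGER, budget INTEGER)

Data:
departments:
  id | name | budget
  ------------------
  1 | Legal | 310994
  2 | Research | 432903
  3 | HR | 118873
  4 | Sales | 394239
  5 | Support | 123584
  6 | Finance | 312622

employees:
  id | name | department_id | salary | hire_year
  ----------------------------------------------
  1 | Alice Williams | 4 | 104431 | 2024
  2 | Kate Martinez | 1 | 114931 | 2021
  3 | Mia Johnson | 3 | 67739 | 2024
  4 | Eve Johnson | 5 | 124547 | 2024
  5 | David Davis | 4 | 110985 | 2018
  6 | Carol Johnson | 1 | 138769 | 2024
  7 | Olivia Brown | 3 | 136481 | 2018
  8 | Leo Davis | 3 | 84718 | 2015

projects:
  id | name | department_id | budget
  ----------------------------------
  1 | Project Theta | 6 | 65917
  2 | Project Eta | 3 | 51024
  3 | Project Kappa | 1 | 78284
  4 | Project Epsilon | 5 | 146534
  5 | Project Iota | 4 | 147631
SELECT name, department_id FROM projects WHERE department_id IN (SELECT id FROM departments WHERE budget > 94631)

Execution result:
name | department_id
Project Theta | 6
Project Eta | 3
Project Kappa | 1
Project Epsilon | 5
Project Iota | 4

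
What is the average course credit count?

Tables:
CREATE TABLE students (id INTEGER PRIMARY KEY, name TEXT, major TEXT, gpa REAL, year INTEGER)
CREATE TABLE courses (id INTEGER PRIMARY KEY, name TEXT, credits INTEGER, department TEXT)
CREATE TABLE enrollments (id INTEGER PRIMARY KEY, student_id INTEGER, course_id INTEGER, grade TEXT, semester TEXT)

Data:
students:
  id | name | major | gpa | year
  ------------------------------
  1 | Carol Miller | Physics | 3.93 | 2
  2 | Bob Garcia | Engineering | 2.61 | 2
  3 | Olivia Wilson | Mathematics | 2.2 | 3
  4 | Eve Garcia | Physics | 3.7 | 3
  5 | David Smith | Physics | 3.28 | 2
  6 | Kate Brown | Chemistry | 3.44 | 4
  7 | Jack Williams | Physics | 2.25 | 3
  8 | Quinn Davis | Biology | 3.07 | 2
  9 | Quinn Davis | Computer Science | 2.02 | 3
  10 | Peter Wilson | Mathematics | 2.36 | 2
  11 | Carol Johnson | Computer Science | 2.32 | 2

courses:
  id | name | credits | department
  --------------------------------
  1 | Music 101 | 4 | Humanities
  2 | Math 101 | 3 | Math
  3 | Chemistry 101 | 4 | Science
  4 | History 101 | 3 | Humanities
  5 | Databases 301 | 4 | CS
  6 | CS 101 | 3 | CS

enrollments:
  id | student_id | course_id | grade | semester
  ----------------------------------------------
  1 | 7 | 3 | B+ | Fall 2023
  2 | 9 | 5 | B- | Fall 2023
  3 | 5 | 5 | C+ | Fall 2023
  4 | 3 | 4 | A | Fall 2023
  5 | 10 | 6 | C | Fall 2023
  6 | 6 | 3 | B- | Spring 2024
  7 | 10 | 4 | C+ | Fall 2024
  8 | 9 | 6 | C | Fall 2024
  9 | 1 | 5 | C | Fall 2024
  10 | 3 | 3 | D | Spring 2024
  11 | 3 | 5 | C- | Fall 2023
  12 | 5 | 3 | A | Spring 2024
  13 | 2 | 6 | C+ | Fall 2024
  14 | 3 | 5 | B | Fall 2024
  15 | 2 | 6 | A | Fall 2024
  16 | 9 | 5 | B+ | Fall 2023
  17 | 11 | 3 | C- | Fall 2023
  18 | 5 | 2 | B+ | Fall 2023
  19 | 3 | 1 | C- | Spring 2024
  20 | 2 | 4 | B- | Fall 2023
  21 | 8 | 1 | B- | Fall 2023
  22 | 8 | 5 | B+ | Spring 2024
SELECT AVG(credits) FROM courses

Execution result:
3.50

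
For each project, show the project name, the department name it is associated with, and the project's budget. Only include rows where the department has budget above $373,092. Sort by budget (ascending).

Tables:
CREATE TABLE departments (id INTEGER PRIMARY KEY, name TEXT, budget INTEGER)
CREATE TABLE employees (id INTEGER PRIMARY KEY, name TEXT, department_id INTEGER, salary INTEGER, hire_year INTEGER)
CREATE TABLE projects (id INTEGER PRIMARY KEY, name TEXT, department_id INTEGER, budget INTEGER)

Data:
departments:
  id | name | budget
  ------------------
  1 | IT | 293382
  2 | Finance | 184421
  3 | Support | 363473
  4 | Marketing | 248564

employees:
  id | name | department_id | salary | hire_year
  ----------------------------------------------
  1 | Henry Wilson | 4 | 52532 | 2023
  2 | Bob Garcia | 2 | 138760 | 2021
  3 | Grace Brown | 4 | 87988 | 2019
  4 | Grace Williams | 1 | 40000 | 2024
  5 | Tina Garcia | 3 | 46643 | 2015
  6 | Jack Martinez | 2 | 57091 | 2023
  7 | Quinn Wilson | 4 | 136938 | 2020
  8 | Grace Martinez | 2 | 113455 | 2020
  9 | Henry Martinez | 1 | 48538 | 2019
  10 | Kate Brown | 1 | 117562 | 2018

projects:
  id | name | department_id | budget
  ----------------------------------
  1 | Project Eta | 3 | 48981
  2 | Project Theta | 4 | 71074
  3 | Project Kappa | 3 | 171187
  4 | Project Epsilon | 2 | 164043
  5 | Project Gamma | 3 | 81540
SELECT c.name, p.name AS department, c.budget FROM projects c JOIN departments p ON c.department_id = p.id WHERE p.budget > 373092 ORDER BY c.budget ASC

Execution result:
(no rows)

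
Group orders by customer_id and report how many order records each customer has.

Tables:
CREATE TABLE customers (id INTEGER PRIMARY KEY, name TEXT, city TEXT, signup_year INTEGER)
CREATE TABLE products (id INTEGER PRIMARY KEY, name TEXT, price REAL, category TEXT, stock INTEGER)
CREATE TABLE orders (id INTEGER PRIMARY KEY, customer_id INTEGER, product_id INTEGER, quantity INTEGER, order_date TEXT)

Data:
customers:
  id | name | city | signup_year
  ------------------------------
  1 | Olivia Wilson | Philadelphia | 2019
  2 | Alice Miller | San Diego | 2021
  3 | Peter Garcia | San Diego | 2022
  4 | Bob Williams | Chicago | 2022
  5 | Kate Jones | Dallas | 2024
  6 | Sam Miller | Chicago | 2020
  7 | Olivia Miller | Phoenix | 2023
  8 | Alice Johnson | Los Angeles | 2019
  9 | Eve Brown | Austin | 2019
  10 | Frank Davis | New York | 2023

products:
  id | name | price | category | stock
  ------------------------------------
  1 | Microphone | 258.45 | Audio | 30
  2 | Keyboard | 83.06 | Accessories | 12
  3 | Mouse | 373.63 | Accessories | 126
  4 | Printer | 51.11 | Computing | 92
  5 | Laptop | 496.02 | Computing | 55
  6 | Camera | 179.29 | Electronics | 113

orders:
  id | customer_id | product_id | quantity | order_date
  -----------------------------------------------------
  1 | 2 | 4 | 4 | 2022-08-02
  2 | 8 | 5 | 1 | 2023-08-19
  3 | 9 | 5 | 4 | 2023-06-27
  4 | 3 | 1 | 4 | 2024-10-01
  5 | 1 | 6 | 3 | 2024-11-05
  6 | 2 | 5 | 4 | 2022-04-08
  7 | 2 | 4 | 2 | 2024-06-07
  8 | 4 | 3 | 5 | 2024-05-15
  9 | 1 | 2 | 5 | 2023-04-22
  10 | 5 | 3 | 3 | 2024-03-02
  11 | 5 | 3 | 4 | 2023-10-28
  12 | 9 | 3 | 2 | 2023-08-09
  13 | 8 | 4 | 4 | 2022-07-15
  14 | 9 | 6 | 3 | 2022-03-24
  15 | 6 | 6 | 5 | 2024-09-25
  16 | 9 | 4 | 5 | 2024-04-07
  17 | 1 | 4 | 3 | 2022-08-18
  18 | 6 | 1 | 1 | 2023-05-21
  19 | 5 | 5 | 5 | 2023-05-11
SELECT customer_id, COUNT(*) AS order_count FROM orders GROUP BY customer_id

Execution result:
customer_id | order_count
1 | 3
2 | 3
3 | 1
4 | 1
5 | 3
6 | 2
8 | 2
9 | 4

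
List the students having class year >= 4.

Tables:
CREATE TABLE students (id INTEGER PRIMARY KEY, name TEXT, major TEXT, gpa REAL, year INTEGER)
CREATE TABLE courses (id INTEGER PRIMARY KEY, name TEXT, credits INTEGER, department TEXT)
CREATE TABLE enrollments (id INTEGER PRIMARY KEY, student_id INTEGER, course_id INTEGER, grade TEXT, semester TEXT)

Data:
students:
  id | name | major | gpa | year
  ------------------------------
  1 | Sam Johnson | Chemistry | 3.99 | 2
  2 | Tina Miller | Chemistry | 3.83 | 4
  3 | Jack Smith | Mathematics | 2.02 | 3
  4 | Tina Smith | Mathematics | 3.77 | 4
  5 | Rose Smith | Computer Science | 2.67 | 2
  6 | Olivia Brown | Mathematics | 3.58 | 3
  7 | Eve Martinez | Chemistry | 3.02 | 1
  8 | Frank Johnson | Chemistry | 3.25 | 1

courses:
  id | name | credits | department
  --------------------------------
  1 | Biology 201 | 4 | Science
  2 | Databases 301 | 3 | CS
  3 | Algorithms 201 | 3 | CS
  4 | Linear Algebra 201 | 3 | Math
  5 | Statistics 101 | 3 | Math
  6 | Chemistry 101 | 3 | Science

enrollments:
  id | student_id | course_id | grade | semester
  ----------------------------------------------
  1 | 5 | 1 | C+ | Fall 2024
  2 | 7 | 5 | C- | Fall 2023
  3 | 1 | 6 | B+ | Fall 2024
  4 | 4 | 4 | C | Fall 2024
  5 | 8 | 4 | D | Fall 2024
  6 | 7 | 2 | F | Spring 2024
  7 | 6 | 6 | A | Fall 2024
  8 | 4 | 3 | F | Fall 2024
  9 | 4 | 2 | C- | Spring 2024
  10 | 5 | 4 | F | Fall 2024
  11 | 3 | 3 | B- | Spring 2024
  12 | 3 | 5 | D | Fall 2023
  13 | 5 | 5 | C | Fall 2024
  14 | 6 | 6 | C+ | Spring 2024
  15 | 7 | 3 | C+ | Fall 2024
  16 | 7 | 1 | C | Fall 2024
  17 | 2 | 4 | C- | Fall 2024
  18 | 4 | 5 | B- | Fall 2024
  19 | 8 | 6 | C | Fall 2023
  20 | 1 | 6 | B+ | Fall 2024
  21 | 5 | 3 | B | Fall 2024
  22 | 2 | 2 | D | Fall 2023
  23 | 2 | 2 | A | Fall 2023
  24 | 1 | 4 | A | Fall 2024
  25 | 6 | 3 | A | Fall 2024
SELECT name, year FROM students WHERE year >= 4

Execution result:
name | year
Tina Miller | 4
Tina Smith | 4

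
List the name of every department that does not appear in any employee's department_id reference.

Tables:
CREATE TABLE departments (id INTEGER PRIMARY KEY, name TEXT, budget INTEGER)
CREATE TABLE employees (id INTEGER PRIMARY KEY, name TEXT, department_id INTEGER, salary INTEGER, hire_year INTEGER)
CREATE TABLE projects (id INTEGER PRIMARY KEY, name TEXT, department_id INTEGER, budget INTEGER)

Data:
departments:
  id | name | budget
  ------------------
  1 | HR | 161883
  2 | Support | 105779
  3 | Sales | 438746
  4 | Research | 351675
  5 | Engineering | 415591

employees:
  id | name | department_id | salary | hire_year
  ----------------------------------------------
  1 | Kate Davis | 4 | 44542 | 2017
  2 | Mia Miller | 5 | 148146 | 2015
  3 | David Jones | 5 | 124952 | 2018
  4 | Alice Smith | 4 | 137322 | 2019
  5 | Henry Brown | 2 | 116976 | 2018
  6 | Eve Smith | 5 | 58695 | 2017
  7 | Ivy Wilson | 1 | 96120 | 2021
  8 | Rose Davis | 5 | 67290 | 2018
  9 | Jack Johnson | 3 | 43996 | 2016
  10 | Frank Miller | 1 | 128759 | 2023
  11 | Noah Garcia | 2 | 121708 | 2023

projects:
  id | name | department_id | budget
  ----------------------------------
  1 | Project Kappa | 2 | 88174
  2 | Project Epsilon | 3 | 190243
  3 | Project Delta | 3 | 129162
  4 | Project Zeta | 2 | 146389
SELECT p.name FROM departments p LEFT JOIN employees c ON c.department_id = p.id WHERE c.id IS NULL

Execution result:
(no rows)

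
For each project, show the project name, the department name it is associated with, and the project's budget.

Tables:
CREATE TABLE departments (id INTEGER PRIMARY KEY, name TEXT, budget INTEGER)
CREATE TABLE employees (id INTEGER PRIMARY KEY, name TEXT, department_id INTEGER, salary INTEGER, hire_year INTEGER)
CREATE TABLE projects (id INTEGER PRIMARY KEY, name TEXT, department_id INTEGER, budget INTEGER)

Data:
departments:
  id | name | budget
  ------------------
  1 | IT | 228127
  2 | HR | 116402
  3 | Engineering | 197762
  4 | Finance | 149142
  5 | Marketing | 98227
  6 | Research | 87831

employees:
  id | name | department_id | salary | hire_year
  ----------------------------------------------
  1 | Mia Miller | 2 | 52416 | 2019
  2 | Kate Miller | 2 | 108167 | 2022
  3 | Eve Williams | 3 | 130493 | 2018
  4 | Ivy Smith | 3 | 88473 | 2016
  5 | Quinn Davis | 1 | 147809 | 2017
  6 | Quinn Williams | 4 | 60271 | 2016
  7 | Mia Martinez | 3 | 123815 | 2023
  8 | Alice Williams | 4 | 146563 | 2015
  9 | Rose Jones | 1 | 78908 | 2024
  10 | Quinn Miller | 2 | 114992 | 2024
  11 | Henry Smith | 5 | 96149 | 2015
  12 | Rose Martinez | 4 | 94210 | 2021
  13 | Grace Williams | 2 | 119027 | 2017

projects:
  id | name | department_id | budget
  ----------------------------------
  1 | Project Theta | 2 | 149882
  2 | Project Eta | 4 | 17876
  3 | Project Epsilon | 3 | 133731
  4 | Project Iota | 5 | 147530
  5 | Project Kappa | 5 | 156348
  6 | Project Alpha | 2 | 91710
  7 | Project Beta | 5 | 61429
SELECT c.name, p.name AS department, c.budget FROM projects c JOIN departments p ON c.department_id = p.id

Execution result:
name | department | budget
Project Theta | HR | 149882
Project Eta | Finance | 17876
Project Epsilon | Engineering | 133731
Project Iota | Marketing | 147530
Project Kappa | Marketing | 156348
Project Alpha | HR | 91710
Project Beta | Marketing | 61429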